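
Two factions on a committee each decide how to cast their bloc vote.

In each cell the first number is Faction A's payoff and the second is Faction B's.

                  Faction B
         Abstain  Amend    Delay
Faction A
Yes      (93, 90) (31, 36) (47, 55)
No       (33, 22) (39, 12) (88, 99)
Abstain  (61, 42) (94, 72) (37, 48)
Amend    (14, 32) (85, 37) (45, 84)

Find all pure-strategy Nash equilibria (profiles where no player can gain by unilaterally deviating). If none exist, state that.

The pure Nash equilibria are (Yes, Abstain) and (No, Delay) and (Abstain, Amend).

Faction A against Abstain: payoffs 93, 33, 61, 14 → best response Yes.
Faction A against Amend: payoffs 31, 39, 94, 85 → best response Abstain.
Faction A against Delay: payoffs 47, 88, 37, 45 → best response No.
Faction B against Yes: payoffs 90, 36, 55 → best response Abstain.
Faction B against No: payoffs 22, 12, 99 → best response Delay.
Faction B against Abstain: payoffs 42, 72, 48 → best response Amend.
Faction B against Amend: payoffs 32, 37, 84 → best response Delay.
Mutual best responses: (Yes, Abstain); (No, Delay); (Abstain, Amend).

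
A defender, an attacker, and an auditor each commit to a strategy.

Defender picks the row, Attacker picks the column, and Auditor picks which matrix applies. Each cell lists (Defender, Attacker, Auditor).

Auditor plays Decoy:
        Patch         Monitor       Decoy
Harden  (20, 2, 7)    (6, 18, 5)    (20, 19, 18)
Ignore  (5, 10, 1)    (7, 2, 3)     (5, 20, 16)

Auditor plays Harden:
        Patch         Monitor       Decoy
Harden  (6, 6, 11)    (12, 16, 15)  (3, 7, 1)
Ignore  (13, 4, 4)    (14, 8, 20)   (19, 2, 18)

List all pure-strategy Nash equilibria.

Defender against (Patch, Decoy): payoffs 20, 5 → best response Harden.
Defender against (Patch, Harden): payoffs 6, 13 → best response Ignore.
Defender against (Monitor, Decoy): payoffs 6, 7 → best response Ignore.
Defender against (Monitor, Harden): payoffs 12, 14 → best response Ignore.
Defender against (Decoy, Decoy): payoffs 20, 5 → best response Harden.
Defender against (Decoy, Harden): payoffs 3, 19 → best response Ignore.
Attacker against (Harden, Decoy): payoffs 2, 18, 19 → best response Decoy.
Attacker against (Harden, Harden): payoffs 6, 16, 7 → best response Monitor.
Attacker against (Ignore, Decoy): payoffs 10, 2, 20 → best response Decoy.
Attacker against (Ignore, Harden): payoffs 4, 8, 2 → best response Monitor.
Auditor against (Harden, Patch): payoffs 7, 11 → best response Harden.
Auditor against (Harden, Monitor): payoffs 5, 15 → best response Harden.
Auditor against (Harden, Decoy): payoffs 18, 1 → best response Decoy.
Auditor against (Ignore, Patch): payoffs 1, 4 → best response Harden.
Auditor against (Ignore, Monitor): payoffs 3, 20 → best response Harden.
Auditor against (Ignore, Decoy): payoffs 16, 18 → best response Harden.
Mutual best responses: (Harden, Decoy, Decoy); (Ignore, Monitor, Harden).

The pure Nash equilibria are (Harden, Decoy, Decoy); (Ignore, Monitor, Harden).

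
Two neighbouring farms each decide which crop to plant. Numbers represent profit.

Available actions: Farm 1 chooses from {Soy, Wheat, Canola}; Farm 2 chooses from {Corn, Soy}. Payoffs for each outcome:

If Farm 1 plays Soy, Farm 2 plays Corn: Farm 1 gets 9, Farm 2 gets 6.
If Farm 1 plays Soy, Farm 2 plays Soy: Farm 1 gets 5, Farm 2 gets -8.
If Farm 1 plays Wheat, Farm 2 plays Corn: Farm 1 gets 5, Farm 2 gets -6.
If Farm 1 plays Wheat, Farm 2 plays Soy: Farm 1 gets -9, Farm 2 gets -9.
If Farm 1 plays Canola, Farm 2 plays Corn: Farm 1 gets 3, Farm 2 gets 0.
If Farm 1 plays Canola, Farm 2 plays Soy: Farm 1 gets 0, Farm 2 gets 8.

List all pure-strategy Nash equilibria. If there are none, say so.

(Soy, Corn): Farm 1 gets 9, best alternative 5; Farm 2 gets 6, best alternative -8. No profitable deviation — NE.
(Soy, Soy): Farm 2 can switch to Corn (-8 → 6). Not NE.
(Wheat, Corn): Farm 1 can switch to Soy (5 → 9). Not NE.
(Wheat, Soy): Farm 1 can switch to Soy (-9 → 5). Not NE.
(Canola, Corn): Farm 1 can switch to Soy (3 → 9). Not NE.
(Canola, Soy): Farm 1 can switch to Soy (0 → 5). Not NE.

The unique pure-strategy Nash equilibrium is (Soy, Corn).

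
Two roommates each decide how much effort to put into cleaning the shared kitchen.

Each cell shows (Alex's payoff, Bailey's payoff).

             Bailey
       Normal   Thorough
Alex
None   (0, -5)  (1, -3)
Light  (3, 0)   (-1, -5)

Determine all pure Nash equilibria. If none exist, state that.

For each player, find the best response to each opponent profile; mutual best responses are the pure NE.
Alex against Normal: payoffs 0, 3 → best response Light.
Alex against Thorough: payoffs 1, -1 → best response None.
Bailey against None: payoffs -5, -3 → best response Thorough.
Bailey against Light: payoffs 0, -5 → best response Normal.
Mutual best responses: (None, Thorough); (Light, Normal).

Pure-strategy Nash equilibria: (None, Thorough) and (Light, Normal)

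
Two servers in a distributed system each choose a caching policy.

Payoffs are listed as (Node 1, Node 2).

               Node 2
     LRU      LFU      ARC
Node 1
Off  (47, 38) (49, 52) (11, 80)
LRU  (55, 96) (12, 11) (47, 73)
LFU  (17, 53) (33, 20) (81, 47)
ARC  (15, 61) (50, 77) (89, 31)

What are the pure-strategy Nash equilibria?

(Off, LRU): Node 1 can switch to LRU (47 → 55). Not NE.
(Off, LFU): Node 1 can switch to ARC (49 → 50). Not NE.
(Off, ARC): Node 1 can switch to LRU (11 → 47). Not NE.
(LRU, LRU): Node 1 gets 55, best alternative 47; Node 2 gets 96, best alternative 73. No profitable deviation — NE.
(LRU, LFU): Node 1 can switch to Off (12 → 49). Not NE.
(LRU, ARC): Node 1 can switch to LFU (47 → 81). Not NE.
(LFU, LRU): Node 1 can switch to Off (17 → 47). Not NE.
(LFU, LFU): Node 1 can switch to Off (33 → 49). Not NE.
(LFU, ARC): Node 1 can switch to ARC (81 → 89). Not NE.
(ARC, LRU): Node 1 can switch to Off (15 → 47). Not NE.
(ARC, LFU): Node 1 gets 50, best alternative 49; Node 2 gets 77, best alternative 61. No profitable deviation — NE.
(ARC, ARC): Node 2 can switch to LRU (31 → 61). Not NE.

The pure Nash equilibria are (LRU, LRU) and (ARC, LFU).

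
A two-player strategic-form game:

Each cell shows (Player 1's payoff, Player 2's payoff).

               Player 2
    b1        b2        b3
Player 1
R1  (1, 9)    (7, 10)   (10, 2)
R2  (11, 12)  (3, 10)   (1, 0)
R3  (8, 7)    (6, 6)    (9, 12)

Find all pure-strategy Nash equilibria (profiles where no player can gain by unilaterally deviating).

(R1, b2) and (R2, b1)

(R1, b1): Player 1 can switch to R2 (1 → 11). Not NE.
(R1, b2): Player 1 gets 7, best alternative 6; Player 2 gets 10, best alternative 9. No profitable deviation — NE.
(R1, b3): Player 2 can switch to b1 (2 → 9). Not NE.
(R2, b1): Player 1 gets 11, best alternative 8; Player 2 gets 12, best alternative 10. No profitable deviation — NE.
(R2, b2): Player 1 can switch to R1 (3 → 7). Not NE.
(R2, b3): Player 1 can switch to R1 (1 → 10). Not NE.
(R3, b1): Player 1 can switch to R2 (8 → 11). Not NE.
(R3, b2): Player 1 can switch to R1 (6 → 7). Not NE.
(R3, b3): Player 1 can switch to R1 (9 → 10). Not NE.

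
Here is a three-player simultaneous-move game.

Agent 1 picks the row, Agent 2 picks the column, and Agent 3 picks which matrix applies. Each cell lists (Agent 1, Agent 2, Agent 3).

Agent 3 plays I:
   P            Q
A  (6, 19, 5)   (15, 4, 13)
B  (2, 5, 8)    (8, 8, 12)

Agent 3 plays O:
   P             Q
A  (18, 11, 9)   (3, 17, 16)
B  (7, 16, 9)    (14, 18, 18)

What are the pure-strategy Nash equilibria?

Agent 1 against (P, I): payoffs 6, 2 → best response A.
Agent 1 against (P, O): payoffs 18, 7 → best response A.
Agent 1 against (Q, I): payoffs 15, 8 → best response A.
Agent 1 against (Q, O): payoffs 3, 14 → best response B.
Agent 2 against (A, I): payoffs 19, 4 → best response P.
Agent 2 against (A, O): payoffs 11, 17 → best response Q.
Agent 2 against (B, I): payoffs 5, 8 → best response Q.
Agent 2 against (B, O): payoffs 16, 18 → best response Q.
Agent 3 against (A, P): payoffs 5, 9 → best response O.
Agent 3 against (A, Q): payoffs 13, 16 → best response O.
Agent 3 against (B, P): payoffs 8, 9 → best response O.
Agent 3 against (B, Q): payoffs 12, 18 → best response O.
Mutual best responses: (B, Q, O).

The unique pure-strategy Nash equilibrium is (B, Q, O).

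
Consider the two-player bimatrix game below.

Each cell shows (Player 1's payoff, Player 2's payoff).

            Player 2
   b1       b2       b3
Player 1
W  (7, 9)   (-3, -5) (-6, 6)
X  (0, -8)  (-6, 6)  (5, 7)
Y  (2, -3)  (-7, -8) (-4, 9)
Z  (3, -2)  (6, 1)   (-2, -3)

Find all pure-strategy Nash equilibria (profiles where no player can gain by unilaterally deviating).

(W, b1) and (X, b3) and (Z, b2)

Mark each player's best response to every combination of opponents' strategies; a profile where every player is best-responding is a pure Nash equilibrium.
Player 1 against b1: payoffs 7, 0, 2, 3 → best response W.
Player 1 against b2: payoffs -3, -6, -7, 6 → best response Z.
Player 1 against b3: payoffs -6, 5, -4, -2 → best response X.
Player 2 against W: payoffs 9, -5, 6 → best response b1.
Player 2 against X: payoffs -8, 6, 7 → best response b3.
Player 2 against Y: payoffs -3, -8, 9 → best response b3.
Player 2 against Z: payoffs -2, 1, -3 → best response b2.
Mutual best responses: (W, b1); (X, b3); (Z, b2).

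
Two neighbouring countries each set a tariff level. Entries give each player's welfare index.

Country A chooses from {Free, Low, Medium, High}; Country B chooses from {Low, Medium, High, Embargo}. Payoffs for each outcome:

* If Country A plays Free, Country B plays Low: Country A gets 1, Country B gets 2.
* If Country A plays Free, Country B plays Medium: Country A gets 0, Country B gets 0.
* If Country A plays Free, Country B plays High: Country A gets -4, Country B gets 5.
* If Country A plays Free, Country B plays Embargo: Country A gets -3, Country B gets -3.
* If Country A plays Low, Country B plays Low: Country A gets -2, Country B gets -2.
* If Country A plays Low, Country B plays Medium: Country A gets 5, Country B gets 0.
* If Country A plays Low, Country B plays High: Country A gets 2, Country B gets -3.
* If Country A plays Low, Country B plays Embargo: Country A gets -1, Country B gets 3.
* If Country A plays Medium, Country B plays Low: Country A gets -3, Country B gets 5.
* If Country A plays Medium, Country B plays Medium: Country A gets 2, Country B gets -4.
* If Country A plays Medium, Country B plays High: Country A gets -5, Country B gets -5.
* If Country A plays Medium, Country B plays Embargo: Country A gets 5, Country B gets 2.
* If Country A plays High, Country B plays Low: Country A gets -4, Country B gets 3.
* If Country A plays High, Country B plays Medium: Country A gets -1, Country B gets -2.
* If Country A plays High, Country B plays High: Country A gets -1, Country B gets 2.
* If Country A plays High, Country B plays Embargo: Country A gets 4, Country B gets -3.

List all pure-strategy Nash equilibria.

none

(Free, Low): Country B can switch to High (2 → 5). Not NE.
(Free, Medium): Country A can switch to Low (0 → 5). Not NE.
(Free, High): Country A can switch to Low (-4 → 2). Not NE.
(Free, Embargo): Country A can switch to Low (-3 → -1). Not NE.
(Low, Low): Country A can switch to Free (-2 → 1). Not NE.
(Low, Medium): Country B can switch to Embargo (0 → 3). Not NE.
(Low, High): Country B can switch to Low (-3 → -2). Not NE.
(Low, Embargo): Country A can switch to Medium (-1 → 5). Not NE.
(Medium, Low): Country A can switch to Free (-3 → 1). Not NE.
(Medium, Medium): Country A can switch to Low (2 → 5). Not NE.
(Medium, High): Country A can switch to Free (-5 → -4). Not NE.
(Medium, Embargo): Country B can switch to Low (2 → 5). Not NE.
(The remaining 4 profiles each have a profitable deviation by the same check.)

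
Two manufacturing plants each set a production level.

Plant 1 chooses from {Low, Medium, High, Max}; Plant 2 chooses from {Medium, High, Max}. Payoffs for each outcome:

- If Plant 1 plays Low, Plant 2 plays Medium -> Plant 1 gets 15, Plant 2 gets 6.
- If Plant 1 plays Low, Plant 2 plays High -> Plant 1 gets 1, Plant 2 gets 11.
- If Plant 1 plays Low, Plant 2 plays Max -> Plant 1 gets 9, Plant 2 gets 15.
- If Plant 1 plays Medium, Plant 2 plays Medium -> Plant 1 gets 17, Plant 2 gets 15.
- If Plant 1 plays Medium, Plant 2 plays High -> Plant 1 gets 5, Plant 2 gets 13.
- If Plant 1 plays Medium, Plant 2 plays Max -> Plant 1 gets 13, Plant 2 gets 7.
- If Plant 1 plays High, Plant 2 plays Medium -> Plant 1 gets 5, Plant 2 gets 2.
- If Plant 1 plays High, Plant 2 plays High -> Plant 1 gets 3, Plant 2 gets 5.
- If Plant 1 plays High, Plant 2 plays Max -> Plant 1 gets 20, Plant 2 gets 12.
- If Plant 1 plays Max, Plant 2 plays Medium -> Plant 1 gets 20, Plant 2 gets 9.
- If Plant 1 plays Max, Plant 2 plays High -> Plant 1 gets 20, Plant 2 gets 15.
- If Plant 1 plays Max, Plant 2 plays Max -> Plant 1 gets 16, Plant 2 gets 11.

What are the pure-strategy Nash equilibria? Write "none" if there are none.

The pure Nash equilibria are (High, Max) and (Max, High).

Check each profile: it is a Nash equilibrium iff no player can strictly gain by switching unilaterally.
(Low, Medium): Plant 1 can switch to Medium (15 → 17). Not NE.
(Low, High): Plant 1 can switch to Medium (1 → 5). Not NE.
(Low, Max): Plant 1 can switch to Medium (9 → 13). Not NE.
(Medium, Medium): Plant 1 can switch to Max (17 → 20). Not NE.
(Medium, High): Plant 1 can switch to Max (5 → 20). Not NE.
(Medium, Max): Plant 1 can switch to High (13 → 20). Not NE.
(High, Max): Plant 1 gets 20, best alternative 16; Plant 2 gets 12, best alternative 5. No profitable deviation — NE.
(Max, High): Plant 1 gets 20, best alternative 5; Plant 2 gets 15, best alternative 11. No profitable deviation — NE.
(The remaining 4 profiles each have a profitable deviation by the same check.)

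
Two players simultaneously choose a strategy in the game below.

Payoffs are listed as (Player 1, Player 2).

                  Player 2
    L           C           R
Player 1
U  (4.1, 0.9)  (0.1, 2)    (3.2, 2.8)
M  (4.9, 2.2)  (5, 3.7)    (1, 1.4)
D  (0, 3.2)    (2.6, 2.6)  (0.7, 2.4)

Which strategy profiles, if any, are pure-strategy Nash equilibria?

Pure-strategy Nash equilibria: (U, R), (M, C)

Player 1 against L: payoffs 4.1, 4.9, 0 → best response M.
Player 1 against C: payoffs 0.1, 5, 2.6 → best response M.
Player 1 against R: payoffs 3.2, 1, 0.7 → best response U.
Player 2 against U: payoffs 0.9, 2, 2.8 → best response R.
Player 2 against M: payoffs 2.2, 3.7, 1.4 → best response C.
Player 2 against D: payoffs 3.2, 2.6, 2.4 → best response L.
Mutual best responses: (U, R); (M, C).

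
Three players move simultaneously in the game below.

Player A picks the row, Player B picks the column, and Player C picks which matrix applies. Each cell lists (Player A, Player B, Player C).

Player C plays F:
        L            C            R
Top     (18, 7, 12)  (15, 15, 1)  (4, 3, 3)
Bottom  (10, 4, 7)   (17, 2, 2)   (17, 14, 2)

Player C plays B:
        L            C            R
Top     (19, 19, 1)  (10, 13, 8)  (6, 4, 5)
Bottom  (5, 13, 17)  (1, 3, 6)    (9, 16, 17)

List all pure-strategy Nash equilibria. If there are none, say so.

Pure NE: (Bottom, R, B)

Player A against (L, F): payoffs 18, 10 → best response Top.
Player A against (L, B): payoffs 19, 5 → best response Top.
Player A against (C, F): payoffs 15, 17 → best response Bottom.
Player A against (C, B): payoffs 10, 1 → best response Top.
Player A against (R, F): payoffs 4, 17 → best response Bottom.
Player A against (R, B): payoffs 6, 9 → best response Bottom.
Player B against (Top, F): payoffs 7, 15, 3 → best response C.
Player B against (Top, B): payoffs 19, 13, 4 → best response L.
Player B against (Bottom, F): payoffs 4, 2, 14 → best response R.
Player B against (Bottom, B): payoffs 13, 3, 16 → best response R.
Player C against (Top, L): payoffs 12, 1 → best response F.
Player C against (Top, C): payoffs 1, 8 → best response B.
Player C against (Top, R): payoffs 3, 5 → best response B.
Player C against (Bottom, L): payoffs 7, 17 → best response B.
Player C against (Bottom, C): payoffs 2, 6 → best response B.
Player C against (Bottom, R): payoffs 2, 17 → best response B.
Mutual best responses: (Bottom, R, B).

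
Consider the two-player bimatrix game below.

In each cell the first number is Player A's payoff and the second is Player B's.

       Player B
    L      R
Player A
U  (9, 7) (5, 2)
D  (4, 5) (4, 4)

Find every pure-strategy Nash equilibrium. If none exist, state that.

Mark each player's best response to every combination of opponents' strategies; a profile where every player is best-responding is a pure Nash equilibrium.
Player A against L: payoffs 9, 4 → best response U.
Player A against R: payoffs 5, 4 → best response U.
Player B against U: payoffs 7, 2 → best response L.
Player B against D: payoffs 5, 4 → best response L.
Mutual best responses: (U, L).

(U, L)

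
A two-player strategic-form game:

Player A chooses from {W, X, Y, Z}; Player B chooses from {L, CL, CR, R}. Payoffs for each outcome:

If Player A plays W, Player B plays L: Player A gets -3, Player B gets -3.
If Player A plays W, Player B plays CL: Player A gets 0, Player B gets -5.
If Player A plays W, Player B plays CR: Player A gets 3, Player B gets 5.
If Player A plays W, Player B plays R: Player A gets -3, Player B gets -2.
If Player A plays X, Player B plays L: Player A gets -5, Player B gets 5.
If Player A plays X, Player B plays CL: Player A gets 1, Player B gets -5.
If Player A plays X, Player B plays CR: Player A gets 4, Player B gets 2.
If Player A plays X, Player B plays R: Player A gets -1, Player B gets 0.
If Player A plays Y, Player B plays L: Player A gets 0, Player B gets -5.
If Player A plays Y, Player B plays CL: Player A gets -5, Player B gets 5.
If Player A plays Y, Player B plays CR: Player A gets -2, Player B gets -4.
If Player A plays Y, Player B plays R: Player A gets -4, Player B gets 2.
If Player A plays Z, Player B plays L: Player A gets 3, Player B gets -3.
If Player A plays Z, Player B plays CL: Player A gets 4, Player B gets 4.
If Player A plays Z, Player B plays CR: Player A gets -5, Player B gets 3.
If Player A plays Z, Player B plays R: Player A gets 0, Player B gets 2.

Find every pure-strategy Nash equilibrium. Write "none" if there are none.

(W, L): Player A can switch to Y (-3 → 0). Not NE.
(W, CL): Player A can switch to X (0 → 1). Not NE.
(W, CR): Player A can switch to X (3 → 4). Not NE.
(W, R): Player A can switch to X (-3 → -1). Not NE.
(X, L): Player A can switch to W (-5 → -3). Not NE.
(X, CL): Player A can switch to Z (1 → 4). Not NE.
(X, CR): Player B can switch to L (2 → 5). Not NE.
(X, R): Player A can switch to Z (-1 → 0). Not NE.
(Y, L): Player A can switch to Z (0 → 3). Not NE.
(Y, CL): Player A can switch to W (-5 → 0). Not NE.
(Y, CR): Player A can switch to W (-2 → 3). Not NE.
(Y, R): Player A can switch to W (-4 → -3). Not NE.
(Z, CL): Player A gets 4, best alternative 1; Player B gets 4, best alternative 3. No profitable deviation — NE.
(The remaining 3 profiles each have a profitable deviation by the same check.)

The unique pure-strategy Nash equilibrium is (Z, CL).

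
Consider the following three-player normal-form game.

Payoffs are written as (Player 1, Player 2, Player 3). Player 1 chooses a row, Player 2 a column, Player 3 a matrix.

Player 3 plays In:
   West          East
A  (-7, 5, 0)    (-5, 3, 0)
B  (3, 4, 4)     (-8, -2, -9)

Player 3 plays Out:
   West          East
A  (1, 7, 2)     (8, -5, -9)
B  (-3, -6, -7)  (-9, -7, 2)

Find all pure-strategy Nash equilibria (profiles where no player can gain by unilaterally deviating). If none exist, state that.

Player 1 against (West, In): payoffs -7, 3 → best response B.
Player 1 against (West, Out): payoffs 1, -3 → best response A.
Player 1 against (East, In): payoffs -5, -8 → best response A.
Player 1 against (East, Out): payoffs 8, -9 → best response A.
Player 2 against (A, In): payoffs 5, 3 → best response West.
Player 2 against (A, Out): payoffs 7, -5 → best response West.
Player 2 against (B, In): payoffs 4, -2 → best response West.
Player 2 against (B, Out): payoffs -6, -7 → best response West.
Player 3 against (A, West): payoffs 0, 2 → best response Out.
Player 3 against (A, East): payoffs 0, -9 → best response In.
Player 3 against (B, West): payoffs 4, -7 → best response In.
Player 3 against (B, East): payoffs -9, 2 → best response Out.
Mutual best responses: (A, West, Out); (B, West, In).

Pure-strategy Nash equilibria: (A, West, Out) and (B, West, In)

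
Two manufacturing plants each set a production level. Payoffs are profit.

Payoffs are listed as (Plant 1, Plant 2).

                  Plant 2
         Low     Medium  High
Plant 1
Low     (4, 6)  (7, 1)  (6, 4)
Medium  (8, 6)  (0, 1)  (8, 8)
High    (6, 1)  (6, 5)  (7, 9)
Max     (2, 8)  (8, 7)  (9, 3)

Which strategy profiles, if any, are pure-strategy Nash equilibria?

none

Plant 1 against Low: payoffs 4, 8, 6, 2 → best response Medium.
Plant 1 against Medium: payoffs 7, 0, 6, 8 → best response Max.
Plant 1 against High: payoffs 6, 8, 7, 9 → best response Max.
Plant 2 against Low: payoffs 6, 1, 4 → best response Low.
Plant 2 against Medium: payoffs 6, 1, 8 → best response High.
Plant 2 against High: payoffs 1, 5, 9 → best response High.
Plant 2 against Max: payoffs 8, 7, 3 → best response Low.
No profile is a mutual best response for all players.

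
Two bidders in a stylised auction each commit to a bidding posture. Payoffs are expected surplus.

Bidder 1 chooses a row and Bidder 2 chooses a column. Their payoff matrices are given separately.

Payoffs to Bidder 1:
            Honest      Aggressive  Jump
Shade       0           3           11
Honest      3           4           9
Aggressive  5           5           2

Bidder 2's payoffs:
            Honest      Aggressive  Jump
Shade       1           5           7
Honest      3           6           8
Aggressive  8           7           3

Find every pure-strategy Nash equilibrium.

Pure-strategy Nash equilibria: (Shade, Jump), (Aggressive, Honest)

(Shade, Honest): Bidder 1 can switch to Honest (0 → 3). Not NE.
(Shade, Aggressive): Bidder 1 can switch to Honest (3 → 4). Not NE.
(Shade, Jump): Bidder 1 gets 11, best alternative 9; Bidder 2 gets 7, best alternative 5. No profitable deviation — NE.
(Honest, Honest): Bidder 1 can switch to Aggressive (3 → 5). Not NE.
(Honest, Aggressive): Bidder 1 can switch to Aggressive (4 → 5). Not NE.
(Honest, Jump): Bidder 1 can switch to Shade (9 → 11). Not NE.
(Aggressive, Honest): Bidder 1 gets 5, best alternative 3; Bidder 2 gets 8, best alternative 7. No profitable deviation — NE.
(Aggressive, Aggressive): Bidder 2 can switch to Honest (7 → 8). Not NE.
(Aggressive, Jump): Bidder 1 can switch to Shade (2 → 11). Not NE.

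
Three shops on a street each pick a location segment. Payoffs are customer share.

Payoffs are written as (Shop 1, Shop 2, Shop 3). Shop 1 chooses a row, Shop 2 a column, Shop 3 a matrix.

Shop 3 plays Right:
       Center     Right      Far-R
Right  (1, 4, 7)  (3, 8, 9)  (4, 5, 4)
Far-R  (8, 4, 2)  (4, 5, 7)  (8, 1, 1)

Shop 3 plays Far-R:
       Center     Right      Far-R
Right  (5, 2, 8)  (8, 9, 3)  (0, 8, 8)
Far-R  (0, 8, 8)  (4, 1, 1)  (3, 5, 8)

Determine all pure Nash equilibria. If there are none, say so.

Shop 1 against (Center, Right): payoffs 1, 8 → best response Far-R.
Shop 1 against (Center, Far-R): payoffs 5, 0 → best response Right.
Shop 1 against (Right, Right): payoffs 3, 4 → best response Far-R.
Shop 1 against (Right, Far-R): payoffs 8, 4 → best response Right.
Shop 1 against (Far-R, Right): payoffs 4, 8 → best response Far-R.
Shop 1 against (Far-R, Far-R): payoffs 0, 3 → best response Far-R.
Shop 2 against (Right, Right): payoffs 4, 8, 5 → best response Right.
Shop 2 against (Right, Far-R): payoffs 2, 9, 8 → best response Right.
Shop 2 against (Far-R, Right): payoffs 4, 5, 1 → best response Right.
Shop 2 against (Far-R, Far-R): payoffs 8, 1, 5 → best response Center.
Shop 3 against (Right, Center): payoffs 7, 8 → best response Far-R.
Shop 3 against (Right, Right): payoffs 9, 3 → best response Right.
Shop 3 against (Right, Far-R): payoffs 4, 8 → best response Far-R.
Shop 3 against (Far-R, Center): payoffs 2, 8 → best response Far-R.
Shop 3 against (Far-R, Right): payoffs 7, 1 → best response Right.
Shop 3 against (Far-R, Far-R): payoffs 1, 8 → best response Far-R.
Mutual best responses: (Far-R, Right, Right).

(Far-R, Right, Right)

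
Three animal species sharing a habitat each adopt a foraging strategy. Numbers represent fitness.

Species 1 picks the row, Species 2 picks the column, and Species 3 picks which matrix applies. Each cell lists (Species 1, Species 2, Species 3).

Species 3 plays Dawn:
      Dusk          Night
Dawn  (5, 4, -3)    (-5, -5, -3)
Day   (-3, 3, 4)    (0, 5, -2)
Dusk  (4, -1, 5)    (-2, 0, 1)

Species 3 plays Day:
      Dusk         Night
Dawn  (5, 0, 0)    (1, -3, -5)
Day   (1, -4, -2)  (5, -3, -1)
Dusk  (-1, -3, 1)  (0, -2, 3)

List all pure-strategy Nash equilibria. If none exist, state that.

(Dawn, Dusk, Dawn): Species 3 can switch to Day (-3 → 0). Not NE.
(Dawn, Dusk, Day): Species 1 gets 5, best alternative 1; Species 2 gets 0, best alternative -3; Species 3 gets 0, best alternative -3. No profitable deviation — NE.
(Dawn, Night, Dawn): Species 1 can switch to Day (-5 → 0). Not NE.
(Dawn, Night, Day): Species 1 can switch to Day (1 → 5). Not NE.
(Day, Dusk, Dawn): Species 1 can switch to Dawn (-3 → 5). Not NE.
(Day, Dusk, Day): Species 1 can switch to Dawn (1 → 5). Not NE.
(Day, Night, Dawn): Species 3 can switch to Day (-2 → -1). Not NE.
(Day, Night, Day): Species 1 gets 5, best alternative 1; Species 2 gets -3, best alternative -4; Species 3 gets -1, best alternative -2. No profitable deviation — NE.
(The remaining 4 profiles each have a profitable deviation by the same check.)

(Dawn, Dusk, Day) and (Day, Night, Day)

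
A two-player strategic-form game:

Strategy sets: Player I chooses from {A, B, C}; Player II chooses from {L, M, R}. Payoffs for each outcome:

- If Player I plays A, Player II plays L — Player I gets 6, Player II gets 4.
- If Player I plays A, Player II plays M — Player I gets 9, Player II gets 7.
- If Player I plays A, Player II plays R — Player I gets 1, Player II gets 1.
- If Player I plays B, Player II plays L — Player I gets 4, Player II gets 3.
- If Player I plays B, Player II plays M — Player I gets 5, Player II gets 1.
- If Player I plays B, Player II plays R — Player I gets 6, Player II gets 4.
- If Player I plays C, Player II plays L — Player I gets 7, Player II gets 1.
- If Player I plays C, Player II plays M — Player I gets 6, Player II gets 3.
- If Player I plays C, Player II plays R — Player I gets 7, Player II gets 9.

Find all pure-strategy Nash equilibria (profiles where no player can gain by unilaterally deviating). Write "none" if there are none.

(A, L): Player I can switch to C (6 → 7). Not NE.
(A, M): Player I gets 9, best alternative 6; Player II gets 7, best alternative 4. No profitable deviation — NE.
(A, R): Player I can switch to B (1 → 6). Not NE.
(B, L): Player I can switch to A (4 → 6). Not NE.
(B, M): Player I can switch to A (5 → 9). Not NE.
(B, R): Player I can switch to C (6 → 7). Not NE.
(C, L): Player II can switch to M (1 → 3). Not NE.
(C, M): Player I can switch to A (6 → 9). Not NE.
(C, R): Player I gets 7, best alternative 6; Player II gets 9, best alternative 3. No profitable deviation — NE.

The pure Nash equilibria are (A, M); (C, R).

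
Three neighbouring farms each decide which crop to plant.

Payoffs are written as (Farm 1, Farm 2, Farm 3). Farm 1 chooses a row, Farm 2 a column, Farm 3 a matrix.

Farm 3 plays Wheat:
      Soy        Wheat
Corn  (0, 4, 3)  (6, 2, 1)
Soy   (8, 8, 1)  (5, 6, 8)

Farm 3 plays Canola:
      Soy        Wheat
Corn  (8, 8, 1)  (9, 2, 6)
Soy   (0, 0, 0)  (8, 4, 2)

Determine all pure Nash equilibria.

Pure NE: (Soy, Soy, Wheat)

(Corn, Soy, Wheat): Farm 1 can switch to Soy (0 → 8). Not NE.
(Corn, Soy, Canola): Farm 3 can switch to Wheat (1 → 3). Not NE.
(Corn, Wheat, Wheat): Farm 2 can switch to Soy (2 → 4). Not NE.
(Corn, Wheat, Canola): Farm 2 can switch to Soy (2 → 8). Not NE.
(Soy, Soy, Wheat): Farm 1 gets 8, best alternative 0; Farm 2 gets 8, best alternative 6; Farm 3 gets 1, best alternative 0. No profitable deviation — NE.
(Soy, Soy, Canola): Farm 1 can switch to Corn (0 → 8). Not NE.
(Soy, Wheat, Wheat): Farm 1 can switch to Corn (5 → 6). Not NE.
(Soy, Wheat, Canola): Farm 1 can switch to Corn (8 → 9). Not NE.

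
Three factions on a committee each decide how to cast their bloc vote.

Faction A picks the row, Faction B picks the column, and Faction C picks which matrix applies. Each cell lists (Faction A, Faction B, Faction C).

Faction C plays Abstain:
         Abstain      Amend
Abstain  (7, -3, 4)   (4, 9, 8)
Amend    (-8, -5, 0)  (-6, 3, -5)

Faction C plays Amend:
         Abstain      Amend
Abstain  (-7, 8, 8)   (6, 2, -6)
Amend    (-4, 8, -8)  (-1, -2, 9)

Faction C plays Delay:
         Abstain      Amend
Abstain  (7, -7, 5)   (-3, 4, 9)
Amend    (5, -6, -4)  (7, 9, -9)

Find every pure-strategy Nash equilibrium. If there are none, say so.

(Abstain, Abstain, Abstain): Faction B can switch to Amend (-3 → 9). Not NE.
(Abstain, Abstain, Amend): Faction A can switch to Amend (-7 → -4). Not NE.
(Abstain, Abstain, Delay): Faction B can switch to Amend (-7 → 4). Not NE.
(Abstain, Amend, Abstain): Faction C can switch to Delay (8 → 9). Not NE.
(Abstain, Amend, Amend): Faction B can switch to Abstain (2 → 8). Not NE.
(Abstain, Amend, Delay): Faction A can switch to Amend (-3 → 7). Not NE.
(Amend, Abstain, Abstain): Faction A can switch to Abstain (-8 → 7). Not NE.
(Amend, Abstain, Amend): Faction C can switch to Abstain (-8 → 0). Not NE.
(Amend, Abstain, Delay): Faction A can switch to Abstain (5 → 7). Not NE.
(Amend, Amend, Abstain): Faction A can switch to Abstain (-6 → 4). Not NE.
(Amend, Amend, Amend): Faction A can switch to Abstain (-1 → 6). Not NE.
(Amend, Amend, Delay): Faction C can switch to Abstain (-9 → -5). Not NE.

none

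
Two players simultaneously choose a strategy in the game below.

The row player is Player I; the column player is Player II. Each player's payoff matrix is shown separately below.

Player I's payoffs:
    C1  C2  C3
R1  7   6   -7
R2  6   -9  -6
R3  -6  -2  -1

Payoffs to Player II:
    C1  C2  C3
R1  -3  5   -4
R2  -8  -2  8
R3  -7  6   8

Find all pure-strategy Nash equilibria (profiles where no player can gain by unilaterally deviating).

The pure Nash equilibria are (R1, C2), (R3, C3).

Player I against C1: payoffs 7, 6, -6 → best response R1.
Player I against C2: payoffs 6, -9, -2 → best response R1.
Player I against C3: payoffs -7, -6, -1 → best response R3.
Player II against R1: payoffs -3, 5, -4 → best response C2.
Player II against R2: payoffs -8, -2, 8 → best response C3.
Player II against R3: payoffs -7, 6, 8 → best response C3.
Mutual best responses: (R1, C2); (R3, C3).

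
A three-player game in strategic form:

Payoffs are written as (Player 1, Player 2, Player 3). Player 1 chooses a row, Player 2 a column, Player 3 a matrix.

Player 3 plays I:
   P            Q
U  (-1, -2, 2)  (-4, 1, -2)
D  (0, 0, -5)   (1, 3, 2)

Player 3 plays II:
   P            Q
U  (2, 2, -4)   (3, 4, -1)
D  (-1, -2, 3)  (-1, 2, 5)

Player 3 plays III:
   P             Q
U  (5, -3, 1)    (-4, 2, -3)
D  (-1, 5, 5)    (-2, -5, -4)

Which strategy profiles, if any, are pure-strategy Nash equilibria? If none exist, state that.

Player 1 against (P, I): payoffs -1, 0 → best response D.
Player 1 against (P, II): payoffs 2, -1 → best response U.
Player 1 against (P, III): payoffs 5, -1 → best response U.
Player 1 against (Q, I): payoffs -4, 1 → best response D.
Player 1 against (Q, II): payoffs 3, -1 → best response U.
Player 1 against (Q, III): payoffs -4, -2 → best response D.
Player 2 against (U, I): payoffs -2, 1 → best response Q.
Player 2 against (U, II): payoffs 2, 4 → best response Q.
Player 2 against (U, III): payoffs -3, 2 → best response Q.
Player 2 against (D, I): payoffs 0, 3 → best response Q.
Player 2 against (D, II): payoffs -2, 2 → best response Q.
Player 2 against (D, III): payoffs 5, -5 → best response P.
Player 3 against (U, P): payoffs 2, -4, 1 → best response I.
Player 3 against (U, Q): payoffs -2, -1, -3 → best response II.
Player 3 against (D, P): payoffs -5, 3, 5 → best response III.
Player 3 against (D, Q): payoffs 2, 5, -4 → best response II.
Mutual best responses: (U, Q, II).

(U, Q, II)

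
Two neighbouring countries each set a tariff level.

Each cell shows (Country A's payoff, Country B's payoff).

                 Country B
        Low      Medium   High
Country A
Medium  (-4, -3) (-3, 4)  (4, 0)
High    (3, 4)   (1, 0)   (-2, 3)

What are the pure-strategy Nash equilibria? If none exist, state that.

(Medium, Low): Country A can switch to High (-4 → 3). Not NE.
(Medium, Medium): Country A can switch to High (-3 → 1). Not NE.
(Medium, High): Country B can switch to Medium (0 → 4). Not NE.
(High, Low): Country A gets 3, best alternative -4; Country B gets 4, best alternative 3. No profitable deviation — NE.
(High, Medium): Country B can switch to Low (0 → 4). Not NE.
(High, High): Country A can switch to Medium (-2 → 4). Not NE.

The unique pure-strategy Nash equilibrium is (High, Low).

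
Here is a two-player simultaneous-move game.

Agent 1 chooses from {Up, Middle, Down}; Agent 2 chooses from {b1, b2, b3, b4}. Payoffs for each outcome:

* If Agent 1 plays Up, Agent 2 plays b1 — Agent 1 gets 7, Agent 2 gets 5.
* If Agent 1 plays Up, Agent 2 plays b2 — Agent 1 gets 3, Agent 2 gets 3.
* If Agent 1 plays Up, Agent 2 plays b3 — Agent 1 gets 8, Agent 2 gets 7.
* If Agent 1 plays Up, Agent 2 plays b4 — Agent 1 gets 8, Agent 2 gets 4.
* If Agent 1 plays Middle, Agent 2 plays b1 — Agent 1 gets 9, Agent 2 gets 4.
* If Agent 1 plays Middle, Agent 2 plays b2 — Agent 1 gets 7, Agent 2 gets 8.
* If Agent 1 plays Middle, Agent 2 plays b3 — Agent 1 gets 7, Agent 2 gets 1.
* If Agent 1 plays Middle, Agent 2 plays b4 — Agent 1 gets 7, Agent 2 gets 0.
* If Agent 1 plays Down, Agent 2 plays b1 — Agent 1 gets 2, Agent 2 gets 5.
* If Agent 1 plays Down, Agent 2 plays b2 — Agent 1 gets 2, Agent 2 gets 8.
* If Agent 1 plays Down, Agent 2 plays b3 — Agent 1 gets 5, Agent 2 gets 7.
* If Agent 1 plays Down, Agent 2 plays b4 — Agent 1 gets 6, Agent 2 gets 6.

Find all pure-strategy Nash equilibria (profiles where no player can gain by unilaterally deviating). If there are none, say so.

Pure-strategy Nash equilibria: (Up, b3) and (Middle, b2)

Check each profile: it is a Nash equilibrium iff no player can strictly gain by switching unilaterally.
(Up, b1): Agent 1 can switch to Middle (7 → 9). Not NE.
(Up, b2): Agent 1 can switch to Middle (3 → 7). Not NE.
(Up, b3): Agent 1 gets 8, best alternative 7; Agent 2 gets 7, best alternative 5. No profitable deviation — NE.
(Up, b4): Agent 2 can switch to b1 (4 → 5). Not NE.
(Middle, b1): Agent 2 can switch to b2 (4 → 8). Not NE.
(Middle, b2): Agent 1 gets 7, best alternative 3; Agent 2 gets 8, best alternative 4. No profitable deviation — NE.
(Middle, b3): Agent 1 can switch to Up (7 → 8). Not NE.
(Middle, b4): Agent 1 can switch to Up (7 → 8). Not NE.
(Down, b1): Agent 1 can switch to Up (2 → 7). Not NE.
(Down, b2): Agent 1 can switch to Up (2 → 3). Not NE.
(Down, b3): Agent 1 can switch to Up (5 → 8). Not NE.
(Down, b4): Agent 1 can switch to Up (6 → 8). Not NE.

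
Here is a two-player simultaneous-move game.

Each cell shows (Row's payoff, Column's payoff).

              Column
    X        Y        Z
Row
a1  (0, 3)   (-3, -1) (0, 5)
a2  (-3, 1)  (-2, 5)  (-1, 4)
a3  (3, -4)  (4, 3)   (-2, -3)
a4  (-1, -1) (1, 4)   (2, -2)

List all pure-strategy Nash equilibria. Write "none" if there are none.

(a3, Y)

Row against X: payoffs 0, -3, 3, -1 → best response a3.
Row against Y: payoffs -3, -2, 4, 1 → best response a3.
Row against Z: payoffs 0, -1, -2, 2 → best response a4.
Column against a1: payoffs 3, -1, 5 → best response Z.
Column against a2: payoffs 1, 5, 4 → best response Y.
Column against a3: payoffs -4, 3, -3 → best response Y.
Column against a4: payoffs -1, 4, -2 → best response Y.
Mutual best responses: (a3, Y).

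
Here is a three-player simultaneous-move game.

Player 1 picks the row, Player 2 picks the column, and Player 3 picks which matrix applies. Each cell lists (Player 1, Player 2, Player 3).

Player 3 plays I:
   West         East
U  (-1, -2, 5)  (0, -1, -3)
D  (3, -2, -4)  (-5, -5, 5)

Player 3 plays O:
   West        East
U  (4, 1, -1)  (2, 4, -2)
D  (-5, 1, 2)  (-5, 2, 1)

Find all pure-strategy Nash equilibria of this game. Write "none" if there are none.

Player 1 against (West, I): payoffs -1, 3 → best response D.
Player 1 against (West, O): payoffs 4, -5 → best response U.
Player 1 against (East, I): payoffs 0, -5 → best response U.
Player 1 against (East, O): payoffs 2, -5 → best response U.
Player 2 against (U, I): payoffs -2, -1 → best response East.
Player 2 against (U, O): payoffs 1, 4 → best response East.
Player 2 against (D, I): payoffs -2, -5 → best response West.
Player 2 against (D, O): payoffs 1, 2 → best response East.
Player 3 against (U, West): payoffs 5, -1 → best response I.
Player 3 against (U, East): payoffs -3, -2 → best response O.
Player 3 against (D, West): payoffs -4, 2 → best response O.
Player 3 against (D, East): payoffs 5, 1 → best response I.
Mutual best responses: (U, East, O).

Pure NE: (U, East, O)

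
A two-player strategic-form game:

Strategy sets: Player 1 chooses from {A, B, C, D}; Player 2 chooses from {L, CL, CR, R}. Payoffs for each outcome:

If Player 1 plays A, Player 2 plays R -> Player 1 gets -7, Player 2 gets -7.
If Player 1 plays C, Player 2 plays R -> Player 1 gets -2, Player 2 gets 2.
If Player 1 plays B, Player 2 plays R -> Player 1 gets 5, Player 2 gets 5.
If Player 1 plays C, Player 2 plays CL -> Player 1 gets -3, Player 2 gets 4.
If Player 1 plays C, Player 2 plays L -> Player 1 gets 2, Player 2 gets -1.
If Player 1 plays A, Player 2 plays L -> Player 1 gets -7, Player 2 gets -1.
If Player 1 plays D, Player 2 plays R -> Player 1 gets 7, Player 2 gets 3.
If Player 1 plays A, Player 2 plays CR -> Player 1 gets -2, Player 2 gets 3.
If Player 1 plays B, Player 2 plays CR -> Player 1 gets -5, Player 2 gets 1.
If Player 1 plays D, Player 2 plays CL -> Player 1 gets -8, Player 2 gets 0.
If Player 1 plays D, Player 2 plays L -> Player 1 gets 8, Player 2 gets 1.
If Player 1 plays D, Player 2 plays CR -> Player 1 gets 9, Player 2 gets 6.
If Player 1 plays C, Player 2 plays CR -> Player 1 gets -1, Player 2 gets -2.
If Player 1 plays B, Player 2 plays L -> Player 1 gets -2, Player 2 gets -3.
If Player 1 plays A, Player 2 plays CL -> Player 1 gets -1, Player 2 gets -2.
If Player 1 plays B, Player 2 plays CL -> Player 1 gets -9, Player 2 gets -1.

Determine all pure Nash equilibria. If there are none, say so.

(A, L): Player 1 can switch to B (-7 → -2). Not NE.
(A, CL): Player 2 can switch to L (-2 → -1). Not NE.
(A, CR): Player 1 can switch to C (-2 → -1). Not NE.
(A, R): Player 1 can switch to B (-7 → 5). Not NE.
(B, L): Player 1 can switch to C (-2 → 2). Not NE.
(B, CL): Player 1 can switch to A (-9 → -1). Not NE.
(B, CR): Player 1 can switch to A (-5 → -2). Not NE.
(B, R): Player 1 can switch to D (5 → 7). Not NE.
(C, L): Player 1 can switch to D (2 → 8). Not NE.
(C, CL): Player 1 can switch to A (-3 → -1). Not NE.
(C, CR): Player 1 can switch to D (-1 → 9). Not NE.
(C, R): Player 1 can switch to B (-2 → 5). Not NE.
(D, CR): Player 1 gets 9, best alternative -1; Player 2 gets 6, best alternative 3. No profitable deviation — NE.
(The remaining 3 profiles each have a profitable deviation by the same check.)

(D, CR)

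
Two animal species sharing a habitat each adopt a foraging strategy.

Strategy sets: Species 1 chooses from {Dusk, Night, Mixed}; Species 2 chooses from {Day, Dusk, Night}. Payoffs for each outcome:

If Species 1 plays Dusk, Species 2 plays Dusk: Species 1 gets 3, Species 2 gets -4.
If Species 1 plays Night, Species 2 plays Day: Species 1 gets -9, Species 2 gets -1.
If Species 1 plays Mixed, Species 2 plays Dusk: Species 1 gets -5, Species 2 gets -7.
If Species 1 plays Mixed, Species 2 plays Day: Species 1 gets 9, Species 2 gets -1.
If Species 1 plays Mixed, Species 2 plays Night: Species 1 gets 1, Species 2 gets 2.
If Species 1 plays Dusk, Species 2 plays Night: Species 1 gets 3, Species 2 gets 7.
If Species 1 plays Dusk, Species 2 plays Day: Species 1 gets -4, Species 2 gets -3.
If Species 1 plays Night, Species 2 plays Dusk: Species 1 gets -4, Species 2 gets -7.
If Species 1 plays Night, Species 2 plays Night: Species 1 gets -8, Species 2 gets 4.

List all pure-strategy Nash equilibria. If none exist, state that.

(Dusk, Night)

Species 1 against Day: payoffs -4, -9, 9 → best response Mixed.
Species 1 against Dusk: payoffs 3, -4, -5 → best response Dusk.
Species 1 against Night: payoffs 3, -8, 1 → best response Dusk.
Species 2 against Dusk: payoffs -3, -4, 7 → best response Night.
Species 2 against Night: payoffs -1, -7, 4 → best response Night.
Species 2 against Mixed: payoffs -1, -7, 2 → best response Night.
Mutual best responses: (Dusk, Night).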